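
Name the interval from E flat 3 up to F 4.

E to F spans two letter names (E-F), plus an octave: a ninth.
Eb3 to F4 is 14 semitones, matching the major ninth exactly, so the quality is major.
(Equivalently, a compound major second: a major second plus an octave.)

major ninth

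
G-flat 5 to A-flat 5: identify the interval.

G to A spans two letter names (G-A) — that makes it a second of some quality.
The major second spans 2 semitones, and Gb5 to Ab5 is exactly 2 semitones — so this is a major second.

major second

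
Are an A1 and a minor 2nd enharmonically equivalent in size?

Yes

An augmented unison = 1 semitone = a minor second; enharmonically equal.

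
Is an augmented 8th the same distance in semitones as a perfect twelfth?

No

13 semitones (augmented octave) vs 19 semitones (perfect twelfth): not equal.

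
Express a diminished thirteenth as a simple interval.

diminished 6th

Subtracting seven from the interval number removes an octave: 13 − 7 = 6.
So a diminished thirteenth is an octave plus a diminished sixth. The quality is unchanged.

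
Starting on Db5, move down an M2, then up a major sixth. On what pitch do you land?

Ab5

Down a major second from Db5: Cb5 (2 semitones down).
Up a major sixth from Cb5: Ab5 (9 semitones up).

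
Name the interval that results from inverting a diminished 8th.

augmented unison

Interval numbers invert to sum to nine: 8 + 1 = 9, so an octave inverts to a unison.
Quality inverts too: diminished becomes augmented. That makes the inversion an augmented unison.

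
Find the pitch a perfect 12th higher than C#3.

G#4

Counting five letter names plus an octave up from C lands on G.
A perfect twelfth spans 19 semitones, so from C#3 the target pitch is G#4.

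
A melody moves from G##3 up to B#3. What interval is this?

minor third

G to B spans three letter names (G-A-B), so the interval is some kind of third.
G##3 to B#3 is 3 semitones, a half step short of the major third (4), so this is minor.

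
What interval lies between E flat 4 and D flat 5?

minor seventh

E to D spans seven letter names (E-F-G-A-B-C-D) — that makes it a seventh of some quality.
At 10 semitones, Eb4→Db5 falls one short of a major seventh: minor.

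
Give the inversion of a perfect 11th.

P5

First reduce the compound perfect eleventh to its simple form, a perfect fourth.
Interval numbers invert to sum to nine: 4 + 5 = 9, so a fourth inverts to a fifth.
And perfect stays perfect under inversion, so we get a perfect fifth.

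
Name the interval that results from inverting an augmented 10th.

First reduce the compound augmented tenth to its simple form, an augmented third.
Inverted interval numbers add to nine, so a third pairs with a sixth (3 + 6 = 9).
And augmented becomes diminished under inversion, so we get a diminished sixth.

diminished 6th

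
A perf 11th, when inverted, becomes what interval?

perfect 5th

First reduce the compound perfect eleventh to its simple form, a perfect fourth.
Interval numbers invert to sum to nine: 4 + 5 = 9, so a fourth inverts to a fifth.
The quality also flips — perfect stays perfect — giving a perfect fifth.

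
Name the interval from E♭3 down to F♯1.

diminished 14th

Descending from Eb3 to F#1 is the same interval as ascending F#1 to Eb3.
F to E spans seven letter names (F-G-A-B-C-D-E), plus an octave: a fourteenth.
A major fourteenth would be 23 semitones; F#1 to Eb3 is 21, two semitones narrower, so the interval is diminished.
(Equivalently, a compound diminished seventh: a diminished seventh plus an octave.)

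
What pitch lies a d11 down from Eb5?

Counting four letter names plus an octave down from E lands on B.
A diminished eleventh spans 16 semitones, so from Eb5 the target pitch is B3.

B3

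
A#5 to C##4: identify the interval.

Descending from A#5 to C##4 is the same interval as ascending C##4 to A#5.
C to A spans six letter names (C-D-E-F-G-A), plus an octave — that makes it a thirteenth of some quality.
C##4 to A#5 is 20 semitones, a half step short of the major thirteenth (21), so this is minor.
(Equivalently, a compound minor sixth: a minor sixth plus an octave.)

m13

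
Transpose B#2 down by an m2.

Counting two letter names down from B lands on A.
Moving 1 semitone down from B#2 (the size of a minor second) reaches A##2.

A##2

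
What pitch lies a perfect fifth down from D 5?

G 4

Counting five letter names down from D lands on G.
A perfect fifth is 7 semitones; 7 semitones down from D5 gives G4.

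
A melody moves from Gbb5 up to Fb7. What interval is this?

G to F spans seven letter names (G-A-B-C-D-E-F), plus an octave, so the interval is some kind of fourteenth.
Counting semitones, Gbb5→Fb7 is 23, which is the major fourteenth.
(Equivalently, a compound major seventh: a major seventh plus an octave.)

M14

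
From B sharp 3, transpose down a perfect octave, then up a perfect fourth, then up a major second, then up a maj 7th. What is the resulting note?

E double-sharp 4

A perfect octave down from B#3 is B#2.
B#2 up a perfect fourth → E#3 (5 semitones).
A major second up from E#3 is F##3.
Up a major seventh from F##3: E##4 (11 semitones up).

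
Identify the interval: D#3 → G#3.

P4

D to G spans four letter names (D-E-F-G) — that makes it a fourth of some quality.
The perfect fourth spans 5 semitones, and D#3 to G#3 is exactly 5 semitones — so this is a perfect fourth.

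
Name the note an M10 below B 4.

G 3

The tenth's letter: B down three letter names plus an octave → G.
A major tenth spans 16 semitones, so from B4 the target pitch is G3.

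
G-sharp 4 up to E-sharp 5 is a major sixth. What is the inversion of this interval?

The rule of nine gives the new number: 9 − 6 = 3, so a sixth becomes a third.
Quality inverts too: major becomes minor. That makes the inversion a minor third.

minor third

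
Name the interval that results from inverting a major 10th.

First reduce the compound major tenth to its simple form, a major third.
The rule of nine gives the new number: 9 − 3 = 6, so a third becomes a sixth.
The quality also flips — major becomes minor — giving a minor sixth.

m6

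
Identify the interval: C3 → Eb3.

minor 3rd

C to E spans three letter names (C-D-E): a third.
C3 to Eb3 is 3 semitones, a half step short of the major third (4), so this is minor.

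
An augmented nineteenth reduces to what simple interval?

augmented fifth

Each octave removed subtracts seven from the number: 19 − 14 = 5.
That makes an augmented nineteenth a compound augmented fifth — 2 octaves plus an augmented fifth.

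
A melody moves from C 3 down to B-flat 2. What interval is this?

major second

Descending from C3 to Bb2 is the same interval as ascending Bb2 to C3.
B to C spans two letter names (B-C), so the interval is some kind of second.
Counting semitones, Bb2→C3 is 2, which is the major second.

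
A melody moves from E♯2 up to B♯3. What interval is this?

perfect 12th

E to B spans five letter names (E-F-G-A-B), plus an octave — that makes it a twelfth of some quality.
Counting semitones, E#2→B#3 is 19, which is the perfect twelfth.
(Equivalently, a compound perfect fifth: a perfect fifth plus an octave.)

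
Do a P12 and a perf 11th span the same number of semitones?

19 semitones (perfect twelfth) vs 17 semitones (perfect eleventh): not equal.

No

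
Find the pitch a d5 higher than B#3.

F#4

Five letter names up from B: F.
A diminished fifth spans 6 semitones, so from B#3 the target pitch is F#4.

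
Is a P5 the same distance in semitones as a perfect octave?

No

A perfect fifth is 7 semitones but a perfect octave is 12 semitones — different sizes.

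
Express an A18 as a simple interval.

augmented 4th

Take out 2 octaves (14 from the number): 18 − 14 = 4.
So an augmented eighteenth is 2 octaves plus an augmented fourth. The quality is unchanged.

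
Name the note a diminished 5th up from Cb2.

Counting five letter names up from C lands on G.
A diminished fifth is 6 semitones; 6 semitones up from Cb2 gives Gbb2.

Gbb2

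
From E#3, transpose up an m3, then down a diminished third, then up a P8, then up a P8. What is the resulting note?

E##5

Up a minor third from E#3: G#3 (3 semitones up).
A diminished third down from G#3 is E##3.
Up a perfect octave from E##3: E##4 (12 semitones up).
Up a perfect octave from E##4: E##5 (12 semitones up).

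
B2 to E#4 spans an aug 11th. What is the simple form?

Take out an octave (7 from the number): 11 − 7 = 4.
That makes an augmented eleventh a compound augmented fourth — an octave plus an augmented fourth.

A4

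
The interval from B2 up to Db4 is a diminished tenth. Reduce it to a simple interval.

Each octave removed subtracts seven from the number: 10 − 7 = 3.
So a diminished tenth is an octave plus a diminished third. The quality is unchanged.

d3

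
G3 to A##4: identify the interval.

AA9

G to A spans two letter names (G-A), plus an octave — that makes it a ninth of some quality.
A major ninth would be 14 semitones; G3 to A##4 is 16, two semitones wider, so the interval is doubly augmented.
(Equivalently, a compound doubly augmented second: a doubly augmented second plus an octave.)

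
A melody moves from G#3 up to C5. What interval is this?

G to C spans four letter names (G-A-B-C), plus an octave — that makes it an eleventh of some quality.
A perfect eleventh would be 17 semitones; G#3 to C5 is 16, one semitone narrower, so the interval is diminished.
(Equivalently, a compound diminished fourth: a diminished fourth plus an octave.)

d11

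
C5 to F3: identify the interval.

P12

Descending from C5 to F3 is the same interval as ascending F3 to C5.
F to C spans five letter names (F-G-A-B-C), plus an octave — that makes it a twelfth of some quality.
Counting semitones, F3→C5 is 19, which is the perfect twelfth.
(Equivalently, a compound perfect fifth: a perfect fifth plus an octave.)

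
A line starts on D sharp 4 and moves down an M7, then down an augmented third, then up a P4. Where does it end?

A major seventh down from D#4 is E3.
An augmented third down from E3 is Cb3.
Up a perfect fourth from Cb3: Fb3 (5 semitones up).

F flat 3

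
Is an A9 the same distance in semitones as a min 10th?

Yes

An augmented ninth spans 15 semitones, and a minor tenth also spans 15 semitones — they're enharmonic.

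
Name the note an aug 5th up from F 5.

C sharp 6

The fifth takes the letter from F up to C.
An augmented fifth is 8 semitones; 8 semitones up from F5 gives C#6.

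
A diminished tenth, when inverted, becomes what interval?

A6

First reduce the compound diminished tenth to its simple form, a diminished third.
The rule of nine gives the new number: 9 − 3 = 6, so a third becomes a sixth.
And diminished becomes augmented under inversion, so we get an augmented sixth.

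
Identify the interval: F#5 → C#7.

F to C spans five letter names (F-G-A-B-C), plus an octave, so the interval is some kind of twelfth.
Counting semitones, F#5→C#7 is 19, which is the perfect twelfth.
(Equivalently, a compound perfect fifth: a perfect fifth plus an octave.)

perfect twelfth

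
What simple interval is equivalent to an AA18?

doubly augmented fourth

Take out 2 octaves (14 from the number): 18 − 14 = 4.
Quality carries through unchanged, so the simple form is a doubly augmented fourth.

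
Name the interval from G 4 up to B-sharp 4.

A3

G to B spans three letter names (G-A-B), so the interval is some kind of third.
A major third would be 4 semitones; G4 to B#4 is 5, one semitone wider, so the interval is augmented.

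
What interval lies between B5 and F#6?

perfect 5th

B to F spans five letter names (B-C-D-E-F), so the interval is some kind of fifth.
The perfect fifth spans 7 semitones, and B5 to F#6 is exactly 7 semitones — so this is a perfect fifth.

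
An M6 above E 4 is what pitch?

C sharp 5

The sixth takes the letter from E up to C.
A major sixth spans 9 semitones, so from E4 the target pitch is C#5.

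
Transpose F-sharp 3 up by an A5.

C-double-sharp 4

Counting five letter names up from F lands on C.
Moving 8 semitones up from F#3 (the size of an augmented fifth) reaches C##4.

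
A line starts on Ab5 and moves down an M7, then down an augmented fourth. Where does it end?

Ab5 down a major seventh → Bbb4 (11 semitones).
Down an augmented fourth from Bbb4: Fbb4 (6 semitones down).

Fbb4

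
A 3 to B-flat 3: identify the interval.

A to B spans two letter names (A-B) — that makes it a second of some quality.
A3 to Bb3 is 1 semitone, a half step short of the major second (2), so this is minor.

m2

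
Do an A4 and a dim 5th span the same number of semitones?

An augmented fourth = 6 semitones = a diminished fifth; enharmonically equal.

Yes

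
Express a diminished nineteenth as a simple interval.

Subtracting seven from the interval number removes an octave: 19 − 14 = 5.
So a diminished nineteenth is 2 octaves plus a diminished fifth. The quality is unchanged.

diminished 5th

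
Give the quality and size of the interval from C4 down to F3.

Descending from C4 to F3 is the same interval as ascending F3 to C4.
F to C spans five letter names (F-G-A-B-C): a fifth.
Counting semitones, F3→C4 is 7, which is the perfect fifth.

perfect fifth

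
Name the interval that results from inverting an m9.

major seventh

First reduce the compound minor ninth to its simple form, a minor second.
Interval numbers invert to sum to nine: 2 + 7 = 9, so a second inverts to a seventh.
And minor becomes major under inversion, so we get a major seventh.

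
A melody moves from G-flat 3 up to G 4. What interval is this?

G to G is the same letter name, plus an octave, so the interval is some kind of octave.
Gb3 to G4 spans 13 semitones — one semitone wider than the perfect octave (12) — giving an augmented octave.

augmented 8th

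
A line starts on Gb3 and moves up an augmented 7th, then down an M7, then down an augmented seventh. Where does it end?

Up an augmented seventh from Gb3: F#4 (12 semitones up).
Down a major seventh from F#4: G3 (11 semitones down).
Down an augmented seventh from G3: Abb2 (12 semitones down).

Abb2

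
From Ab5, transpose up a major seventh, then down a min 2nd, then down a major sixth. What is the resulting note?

A5

A major seventh up from Ab5 is G6.
G6 down a minor second → F#6 (1 semitone).
A major sixth down from F#6 is A5.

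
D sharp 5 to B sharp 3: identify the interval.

minor tenth

Descending from D#5 to B#3 is the same interval as ascending B#3 to D#5.
B to D spans three letter names (B-C-D), plus an octave, so the interval is some kind of tenth.
B#3 to D#5 is 15 semitones, a half step short of the major tenth (16), so this is minor.
(Equivalently, a compound minor third: a minor third plus an octave.)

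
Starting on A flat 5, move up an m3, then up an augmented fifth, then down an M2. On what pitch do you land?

F 6

Ab5 up a minor third → Cb6 (3 semitones).
Cb6 up an augmented fifth → G6 (8 semitones).
A major second down from G6 is F6.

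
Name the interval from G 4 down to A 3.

minor 7th

Descending from G4 to A3 is the same interval as ascending A3 to G4.
A to G spans seven letter names (A-B-C-D-E-F-G): a seventh.
A major seventh would be 11 semitones, but A3 to G4 is 10 — one semitone narrower, making it a minor seventh.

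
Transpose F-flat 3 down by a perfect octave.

An octave keeps the letter name F, an octave down from F.
Moving 12 semitones down from Fb3 (the size of a perfect octave) reaches Fb2.

F-flat 2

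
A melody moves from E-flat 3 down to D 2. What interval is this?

m9

Descending from Eb3 to D2 is the same interval as ascending D2 to Eb3.
D to E spans two letter names (D-E), plus an octave: a ninth.
At 13 semitones, D2→Eb3 falls one short of a major ninth: minor.
(Equivalently, a compound minor second: a minor second plus an octave.)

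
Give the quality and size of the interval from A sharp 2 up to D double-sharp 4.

A to D spans four letter names (A-B-C-D), plus an octave: an eleventh.
A#2 to D##4 spans 18 semitones — one semitone wider than the perfect eleventh (17) — giving an augmented eleventh.
(Equivalently, a compound augmented fourth: an augmented fourth plus an octave.)

A11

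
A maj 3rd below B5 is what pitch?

Three letter names down from B: G.
A major third is 4 semitones; 4 semitones down from B5 gives G5.

G5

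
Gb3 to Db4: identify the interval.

G to D spans five letter names (G-A-B-C-D): a fifth.
Counting semitones, Gb3→Db4 is 7, which is the perfect fifth.

P5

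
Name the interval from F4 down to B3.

Descending from F4 to B3 is the same interval as ascending B3 to F4.
B to F spans five letter names (B-C-D-E-F), so the interval is some kind of fifth.
A perfect fifth would be 7 semitones; B3 to F4 is 6, one semitone narrower, so the interval is diminished.

diminished fifth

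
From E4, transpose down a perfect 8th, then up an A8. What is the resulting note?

E4 down a perfect octave → E3 (12 semitones).
E3 up an augmented octave → E#4 (13 semitones).

E#4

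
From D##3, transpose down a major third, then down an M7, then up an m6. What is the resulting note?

A2

D##3 down a major third → B#2 (4 semitones).
Down a major seventh from B#2: C#2 (11 semitones down).
C#2 up a minor sixth → A2 (8 semitones).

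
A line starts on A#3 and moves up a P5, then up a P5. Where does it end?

Up a perfect fifth from A#3: E#4 (7 semitones up).
A perfect fifth up from E#4 is B#4.

B#4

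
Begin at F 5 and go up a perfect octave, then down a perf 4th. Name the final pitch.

F5 up a perfect octave → F6 (12 semitones).
A perfect fourth down from F6 is C6.

C 6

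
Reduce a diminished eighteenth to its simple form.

diminished 4th

Take out 2 octaves (14 from the number): 18 − 14 = 4.
Quality carries through unchanged, so the simple form is a diminished fourth.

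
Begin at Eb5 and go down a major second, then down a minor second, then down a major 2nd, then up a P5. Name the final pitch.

F5

Down a major second from Eb5: Db5 (2 semitones down).
Db5 down a minor second → C5 (1 semitone).
C5 down a major second → Bb4 (2 semitones).
Bb4 up a perfect fifth → F5 (7 semitones).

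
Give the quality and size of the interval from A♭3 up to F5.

A to F spans six letter names (A-B-C-D-E-F), plus an octave: a thirteenth.
Counting semitones, Ab3→F5 is 21, which is the major thirteenth.
(Equivalently, a compound major sixth: a major sixth plus an octave.)

major thirteenth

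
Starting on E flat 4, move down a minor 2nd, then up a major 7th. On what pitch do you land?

C sharp 5

Down a minor second from Eb4: D4 (1 semitone down).
A major seventh up from D4 is C#5.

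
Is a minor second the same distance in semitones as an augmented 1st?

Yes

Both span 1 semitone: a minor second and an augmented unison are the same chromatic distance.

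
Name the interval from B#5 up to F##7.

B to F spans five letter names (B-C-D-E-F), plus an octave, so the interval is some kind of twelfth.
Counting semitones, B#5→F##7 is 19, which is the perfect twelfth.
(Equivalently, a compound perfect fifth: a perfect fifth plus an octave.)

perfect twelfth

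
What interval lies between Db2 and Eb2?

major second

D to E spans two letter names (D-E): a second.
Counting semitones, Db2→Eb2 is 2, which is the major second.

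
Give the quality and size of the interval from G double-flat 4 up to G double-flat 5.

perfect 8th

G to G is the same letter name, plus an octave, so the interval is some kind of octave.
The perfect octave spans 12 semitones, and Gbb4 to Gbb5 is exactly 12 semitones — so this is a perfect octave.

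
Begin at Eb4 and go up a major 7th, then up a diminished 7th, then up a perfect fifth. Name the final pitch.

Gb6

Eb4 up a major seventh → D5 (11 semitones).
D5 up a diminished seventh → Cb6 (9 semitones).
Cb6 up a perfect fifth → Gb6 (7 semitones).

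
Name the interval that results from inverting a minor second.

major seventh

The rule of nine gives the new number: 9 − 2 = 7, so a second becomes a seventh.
Quality inverts too: minor becomes major. That makes the inversion a major seventh.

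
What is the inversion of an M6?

m3

Inverted interval numbers add to nine, so a sixth pairs with a third (6 + 3 = 9).
The quality also flips — major becomes minor — giving a minor third.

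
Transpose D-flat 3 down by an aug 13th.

Six letters down from D (plus an octave) reaches F.
Moving 22 semitones down from Db3 (the size of an augmented thirteenth) reaches Fbb1.

F-double-flat 1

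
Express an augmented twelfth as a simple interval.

Each octave removed subtracts seven from the number: 12 − 7 = 5.
That makes an augmented twelfth a compound augmented fifth — an octave plus an augmented fifth.

A5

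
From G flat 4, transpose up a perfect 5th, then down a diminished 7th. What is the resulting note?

E 4

Gb4 up a perfect fifth → Db5 (7 semitones).
Db5 down a diminished seventh → E4 (9 semitones).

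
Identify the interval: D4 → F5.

D to F spans three letter names (D-E-F), plus an octave: a tenth.
A major tenth would be 16 semitones, but D4 to F5 is 15 — one semitone narrower, making it a minor tenth.
(Equivalently, a compound minor third: a minor third plus an octave.)

minor tenth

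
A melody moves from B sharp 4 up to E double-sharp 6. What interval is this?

B to E spans four letter names (B-C-D-E), plus an octave, so the interval is some kind of eleventh.
B#4 to E##6 spans 18 semitones — one semitone wider than the perfect eleventh (17) — giving an augmented eleventh.
(Equivalently, a compound augmented fourth: an augmented fourth plus an octave.)

augmented eleventh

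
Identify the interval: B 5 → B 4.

perfect octave

Descending from B5 to B4 is the same interval as ascending B4 to B5.
B to B is the same letter name, plus an octave — that makes it an octave of some quality.
The perfect octave spans 12 semitones, and B4 to B5 is exactly 12 semitones — so this is a perfect octave.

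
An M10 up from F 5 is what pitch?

The tenth's letter: F up three letter names plus an octave → A.
A major tenth is 16 semitones; 16 semitones up from F5 gives A6.

A 6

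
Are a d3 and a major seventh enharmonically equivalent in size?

A diminished third is 2 semitones but a major seventh is 11 semitones — different sizes.

No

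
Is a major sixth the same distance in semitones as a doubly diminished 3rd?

A major sixth spans 9 semitones; a doubly diminished third spans 1 semitone. They differ by 8.

No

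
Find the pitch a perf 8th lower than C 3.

C 2

The letter stays C (same as the start), shifted an octave down.
A perfect octave spans 12 semitones, so from C3 the target pitch is C2.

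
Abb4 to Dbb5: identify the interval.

A to D spans four letter names (A-B-C-D) — that makes it a fourth of some quality.
Counting semitones, Abb4→Dbb5 is 5, which is the perfect fourth.

perfect fourth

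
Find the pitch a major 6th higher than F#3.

Six letter names up from F: D.
A major sixth spans 9 semitones, so from F#3 the target pitch is D#4.

D#4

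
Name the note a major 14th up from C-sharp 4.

B-sharp 5

Seven letters up from C (plus an octave) reaches B.
A major fourteenth is 23 semitones; 23 semitones up from C#4 gives B#5.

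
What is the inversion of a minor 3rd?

major sixth

Interval numbers invert to sum to nine: 3 + 6 = 9, so a third inverts to a sixth.
The quality also flips — minor becomes major — giving a major sixth.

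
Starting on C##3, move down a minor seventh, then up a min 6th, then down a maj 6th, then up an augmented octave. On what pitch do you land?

A minor seventh down from C##3 is D##2.
A minor sixth up from D##2 is B#2.
Down a major sixth from B#2: D#2 (9 semitones down).
D#2 up an augmented octave → D##3 (13 semitones).

D##3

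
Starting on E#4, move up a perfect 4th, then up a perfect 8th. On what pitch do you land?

A#5

Up a perfect fourth from E#4: A#4 (5 semitones up).
Up a perfect octave from A#4: A#5 (12 semitones up).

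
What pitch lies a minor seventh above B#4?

Seven letter names up from B: A.
A minor seventh spans 10 semitones, so from B#4 the target pitch is A#5.

A#5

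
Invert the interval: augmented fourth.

d5

Interval numbers invert to sum to nine: 4 + 5 = 9, so a fourth inverts to a fifth.
The quality also flips — augmented becomes diminished — giving a diminished fifth.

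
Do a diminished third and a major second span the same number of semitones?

A diminished third = 2 semitones = a major second; enharmonically equal.

Yes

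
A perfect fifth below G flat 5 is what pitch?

Counting five letter names down from G lands on C.
A perfect fifth is 7 semitones; 7 semitones down from Gb5 gives Cb5.

C flat 5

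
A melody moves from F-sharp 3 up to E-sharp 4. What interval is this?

F to E spans seven letter names (F-G-A-B-C-D-E) — that makes it a seventh of some quality.
F#3 to E#4 is 11 semitones, matching the major seventh exactly, so the quality is major.

major seventh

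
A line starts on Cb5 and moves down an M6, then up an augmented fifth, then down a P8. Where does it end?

Cb5 down a major sixth → Ebb4 (9 semitones).
An augmented fifth up from Ebb4 is Bb4.
A perfect octave down from Bb4 is Bb3.

Bb3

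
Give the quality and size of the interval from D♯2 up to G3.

diminished eleventh

D to G spans four letter names (D-E-F-G), plus an octave: an eleventh.
D#2 to G3 spans 16 semitones — one semitone narrower than the perfect eleventh (17) — giving a diminished eleventh.
(Equivalently, a compound diminished fourth: a diminished fourth plus an octave.)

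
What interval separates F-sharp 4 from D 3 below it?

Descending from F#4 to D3 is the same interval as ascending D3 to F#4.
D to F spans three letter names (D-E-F), plus an octave, so the interval is some kind of tenth.
D3 to F#4 is 16 semitones, matching the major tenth exactly, so the quality is major.
(Equivalently, a compound major third: a major third plus an octave.)

major 10th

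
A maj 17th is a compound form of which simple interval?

Take out 2 octaves (14 from the number): 17 − 14 = 3.
So a major seventeenth is 2 octaves plus a major third. The quality is unchanged.

M3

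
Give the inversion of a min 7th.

The rule of nine gives the new number: 9 − 7 = 2, so a seventh becomes a second.
Quality inverts too: minor becomes major. That makes the inversion a major second.

major second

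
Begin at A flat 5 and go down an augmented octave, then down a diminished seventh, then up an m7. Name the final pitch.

A flat 4

An augmented octave down from Ab5 is Abb4.
A diminished seventh down from Abb4 is Bb3.
Bb3 up a minor seventh → Ab4 (10 semitones).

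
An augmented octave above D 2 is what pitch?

An octave keeps the letter name D, an octave up from D.
An augmented octave is 13 semitones; 13 semitones up from D2 gives D#3.

D-sharp 3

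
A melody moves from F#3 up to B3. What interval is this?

F to B spans four letter names (F-G-A-B), so the interval is some kind of fourth.
Counting semitones, F#3→B3 is 5, which is the perfect fourth.

perfect fourth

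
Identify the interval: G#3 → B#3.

G to B spans three letter names (G-A-B), so the interval is some kind of third.
The major third spans 4 semitones, and G#3 to B#3 is exactly 4 semitones — so this is a major third.

major third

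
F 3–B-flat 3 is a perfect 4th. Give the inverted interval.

The rule of nine gives the new number: 9 − 4 = 5, so a fourth becomes a fifth.
Quality inverts too: perfect stays perfect. That makes the inversion a perfect fifth.

P5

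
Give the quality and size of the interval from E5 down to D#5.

Descending from E5 to D#5 is the same interval as ascending D#5 to E5.
D to E spans two letter names (D-E), so the interval is some kind of second.
D#5 to E5 is 1 semitone, a half step short of the major second (2), so this is minor.

m2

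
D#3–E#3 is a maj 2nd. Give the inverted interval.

m7

Interval numbers invert to sum to nine: 2 + 7 = 9, so a second inverts to a seventh.
Quality inverts too: major becomes minor. That makes the inversion a minor seventh.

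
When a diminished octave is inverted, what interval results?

augmented 1st

Inverted interval numbers add to nine, so an octave pairs with a unison (8 + 1 = 9).
Quality inverts too: diminished becomes augmented. That makes the inversion an augmented unison.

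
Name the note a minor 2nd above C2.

Db2

Counting two letter names up from C lands on D.
A minor second is 1 semitone; 1 semitone up from C2 gives Db2.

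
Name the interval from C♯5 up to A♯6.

C to A spans six letter names (C-D-E-F-G-A), plus an octave, so the interval is some kind of thirteenth.
Counting semitones, C#5→A#6 is 21, which is the major thirteenth.
(Equivalently, a compound major sixth: a major sixth plus an octave.)

major thirteenth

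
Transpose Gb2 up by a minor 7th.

The seventh takes the letter from G up to F.
A minor seventh is 10 semitones; 10 semitones up from Gb2 gives Fb3.

Fb3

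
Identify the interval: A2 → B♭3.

A to B spans two letter names (A-B), plus an octave, so the interval is some kind of ninth.
A2 to Bb3 is 13 semitones, a half step short of the major ninth (14), so this is minor.
(Equivalently, a compound minor second: a minor second plus an octave.)

minor ninth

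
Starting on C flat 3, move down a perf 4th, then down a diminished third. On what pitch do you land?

A perfect fourth down from Cb3 is Gb2.
A diminished third down from Gb2 is E2.

E 2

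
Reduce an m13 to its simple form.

Each octave removed subtracts seven from the number: 13 − 7 = 6.
Quality carries through unchanged, so the simple form is a minor sixth.

minor 6th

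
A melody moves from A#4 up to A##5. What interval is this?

A to A is the same letter name, plus an octave, so the interval is some kind of octave.
A#4 to A##5 spans 13 semitones — one semitone wider than the perfect octave (12) — giving an augmented octave.

augmented octave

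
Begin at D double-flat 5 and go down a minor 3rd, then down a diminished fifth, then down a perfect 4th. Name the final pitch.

Down a minor third from Dbb5: Bbb4 (3 semitones down).
Bbb4 down a diminished fifth → Eb4 (6 semitones).
A perfect fourth down from Eb4 is Bb3.

B flat 3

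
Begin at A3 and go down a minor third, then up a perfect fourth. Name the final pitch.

B3

A minor third down from A3 is F#3.
F#3 up a perfect fourth → B3 (5 semitones).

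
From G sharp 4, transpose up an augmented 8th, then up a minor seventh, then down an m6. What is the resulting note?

A double-sharp 5

G#4 up an augmented octave → G##5 (13 semitones).
A minor seventh up from G##5 is F##6.
Down a minor sixth from F##6: A##5 (8 semitones down).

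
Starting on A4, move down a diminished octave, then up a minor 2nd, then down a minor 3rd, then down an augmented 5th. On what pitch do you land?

C3

A4 down a diminished octave → A#3 (11 semitones).
A#3 up a minor second → B3 (1 semitone).
Down a minor third from B3: G#3 (3 semitones down).
Down an augmented fifth from G#3: C3 (8 semitones down).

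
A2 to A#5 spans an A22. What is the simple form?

augmented octave

Take out 2 octaves (14 from the number): 22 − 14 = 8.
Quality carries through unchanged, so the simple form is an augmented octave.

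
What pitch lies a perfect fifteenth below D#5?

The letter stays D (same as the start), shifted two octaves down.
A perfect fifteenth is 24 semitones; 24 semitones down from D#5 gives D#3.

D#3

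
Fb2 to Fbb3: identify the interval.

F to F is the same letter name, plus an octave: an octave.
The perfect octave is 12 semitones; here we have 11, one semitone narrower: diminished.

diminished octave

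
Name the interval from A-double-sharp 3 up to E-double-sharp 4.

perfect fifth

A to E spans five letter names (A-B-C-D-E) — that makes it a fifth of some quality.
Counting semitones, A##3→E##4 is 7, which is the perfect fifth.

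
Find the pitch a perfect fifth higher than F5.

C6

Counting five letter names up from F lands on C.
Moving 7 semitones up from F5 (the size of a perfect fifth) reaches C6.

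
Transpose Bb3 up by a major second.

C4

Counting two letter names up from B lands on C.
A major second spans 2 semitones, so from Bb3 the target pitch is C4.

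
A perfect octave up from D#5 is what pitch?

D#6

An octave keeps the letter name D, an octave up from D.
A perfect octave spans 12 semitones, so from D#5 the target pitch is D#6.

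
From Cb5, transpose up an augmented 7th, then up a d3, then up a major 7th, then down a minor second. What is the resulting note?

B6

Cb5 up an augmented seventh → B5 (12 semitones).
B5 up a diminished third → Db6 (2 semitones).
Db6 up a major seventh → C7 (11 semitones).
A minor second down from C7 is B6.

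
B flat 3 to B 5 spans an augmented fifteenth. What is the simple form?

Take out an octave (7 from the number): 15 − 7 = 8.
So an augmented fifteenth is an octave plus an augmented octave. The quality is unchanged.

A8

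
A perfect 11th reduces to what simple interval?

Each octave removed subtracts seven from the number: 11 − 7 = 4.
Quality carries through unchanged, so the simple form is a perfect fourth.

perfect fourth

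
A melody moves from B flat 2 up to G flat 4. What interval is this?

m13

B to G spans six letter names (B-C-D-E-F-G), plus an octave: a thirteenth.
Bb2 to Gb4 is 20 semitones, a half step short of the major thirteenth (21), so this is minor.
(Equivalently, a compound minor sixth: a minor sixth plus an octave.)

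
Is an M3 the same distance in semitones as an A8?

No

4 semitones (major third) vs 13 semitones (augmented octave): not equal.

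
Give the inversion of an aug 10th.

diminished sixth

First reduce the compound augmented tenth to its simple form, an augmented third.
The rule of nine gives the new number: 9 − 3 = 6, so a third becomes a sixth.
Quality inverts too: augmented becomes diminished. That makes the inversion a diminished sixth.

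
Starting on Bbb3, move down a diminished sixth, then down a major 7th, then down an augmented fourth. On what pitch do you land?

Bbb1

Bbb3 down a diminished sixth → D3 (7 semitones).
D3 down a major seventh → Eb2 (11 semitones).
An augmented fourth down from Eb2 is Bbb1.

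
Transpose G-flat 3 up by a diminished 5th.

D-double-flat 4

Five letter names up from G: D.
A diminished fifth spans 6 semitones, so from Gb3 the target pitch is Dbb4.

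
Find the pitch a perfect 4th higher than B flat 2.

Counting four letter names up from B lands on E.
Moving 5 semitones up from Bb2 (the size of a perfect fourth) reaches Eb3.

E flat 3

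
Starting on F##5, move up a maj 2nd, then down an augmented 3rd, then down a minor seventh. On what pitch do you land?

F#4

A major second up from F##5 is G##5.
An augmented third down from G##5 is E5.
A minor seventh down from E5 is F#4.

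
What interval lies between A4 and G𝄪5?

augmented seventh

A to G spans seven letter names (A-B-C-D-E-F-G): a seventh.
The major seventh is 11 semitones; here we have 12, one semitone wider: augmented.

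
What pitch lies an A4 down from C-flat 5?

Counting four letter names down from C lands on G.
An augmented fourth is 6 semitones; 6 semitones down from Cb5 gives Gbb4.

G-double-flat 4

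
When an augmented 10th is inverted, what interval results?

diminished sixth

First reduce the compound augmented tenth to its simple form, an augmented third.
Interval numbers invert to sum to nine: 3 + 6 = 9, so a third inverts to a sixth.
The quality also flips — augmented becomes diminished — giving a diminished sixth.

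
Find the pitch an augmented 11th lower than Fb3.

Counting four letter names plus an octave down from F lands on C.
An augmented eleventh spans 18 semitones, so from Fb3 the target pitch is Cbb2.

Cbb2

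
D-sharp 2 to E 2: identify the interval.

D to E spans two letter names (D-E) — that makes it a second of some quality.
D#2 to E2 is 1 semitone, a half step short of the major second (2), so this is minor.

minor 2nd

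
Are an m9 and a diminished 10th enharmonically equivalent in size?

13 semitones (minor ninth) vs 14 semitones (diminished tenth): not equal.

No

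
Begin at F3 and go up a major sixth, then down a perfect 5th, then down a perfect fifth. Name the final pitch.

A major sixth up from F3 is D4.
A perfect fifth down from D4 is G3.
Down a perfect fifth from G3: C3 (7 semitones down).

C3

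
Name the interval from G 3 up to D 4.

perfect fifth

G to D spans five letter names (G-A-B-C-D): a fifth.
The perfect fifth spans 7 semitones, and G3 to D4 is exactly 7 semitones — so this is a perfect fifth.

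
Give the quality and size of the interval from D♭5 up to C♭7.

m14

D to C spans seven letter names (D-E-F-G-A-B-C), plus an octave, so the interval is some kind of fourteenth.
Db5 to Cb7 is 22 semitones, a half step short of the major fourteenth (23), so this is minor.
(Equivalently, a compound minor seventh: a minor seventh plus an octave.)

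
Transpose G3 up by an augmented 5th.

The fifth takes the letter from G up to D.
Moving 8 semitones up from G3 (the size of an augmented fifth) reaches D#4.

D#4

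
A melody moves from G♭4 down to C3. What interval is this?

Descending from Gb4 to C3 is the same interval as ascending C3 to Gb4.
C to G spans five letter names (C-D-E-F-G), plus an octave, so the interval is some kind of twelfth.
A perfect twelfth would be 19 semitones; C3 to Gb4 is 18, one semitone narrower, so the interval is diminished.
(Equivalently, a compound diminished fifth: a diminished fifth plus an octave.)

d12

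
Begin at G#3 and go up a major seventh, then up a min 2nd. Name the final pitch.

Up a major seventh from G#3: F##4 (11 semitones up).
Up a minor second from F##4: G#4 (1 semitone up).

G#4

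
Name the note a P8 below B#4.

For an octave the letter name doesn't change: still B, an octave down.
A perfect octave spans 12 semitones, so from B#4 the target pitch is B#3.

B#3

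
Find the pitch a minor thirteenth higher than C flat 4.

A double-flat 5

The thirteenth's letter: C up six letter names plus an octave → A.
A minor thirteenth spans 20 semitones, so from Cb4 the target pitch is Abb5.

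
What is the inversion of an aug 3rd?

Interval numbers invert to sum to nine: 3 + 6 = 9, so a third inverts to a sixth.
Quality inverts too: augmented becomes diminished. That makes the inversion a diminished sixth.

diminished sixth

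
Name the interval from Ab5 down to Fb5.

major 3rd

Descending from Ab5 to Fb5 is the same interval as ascending Fb5 to Ab5.
F to A spans three letter names (F-G-A) — that makes it a third of some quality.
The major third spans 4 semitones, and Fb5 to Ab5 is exactly 4 semitones — so this is a major third.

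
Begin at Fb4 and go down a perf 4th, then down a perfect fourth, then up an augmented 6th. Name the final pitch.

Down a perfect fourth from Fb4: Cb4 (5 semitones down).
A perfect fourth down from Cb4 is Gb3.
An augmented sixth up from Gb3 is E4.

E4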